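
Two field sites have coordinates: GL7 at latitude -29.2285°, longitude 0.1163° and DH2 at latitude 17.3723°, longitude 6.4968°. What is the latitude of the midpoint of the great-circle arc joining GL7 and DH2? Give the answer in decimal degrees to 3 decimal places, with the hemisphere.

5.937°S

Bx = cos φ₂ cos Δλ = 0.948473,  By = cos φ₂ sin Δλ = 0.106061
φₘ = atan2(sin φ₁ + sin φ₂, √((cos φ₁ + Bx)² + By²)) = -5.93722°
λₘ = λ₁ + atan2(By, cos φ₁ + Bx) = 3.44936°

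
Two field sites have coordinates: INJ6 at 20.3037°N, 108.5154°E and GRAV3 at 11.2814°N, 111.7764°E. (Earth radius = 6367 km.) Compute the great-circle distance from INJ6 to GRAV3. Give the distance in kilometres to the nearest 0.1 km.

1061.4 km

Δφ = -9.0223°,  Δλ = 3.2610°
a = sin²(Δφ/2) + cos φ₁ cos φ₂ sin²(Δλ/2) = 0.006931
c = 2·arcsin(√a) = 0.166698 rad = 9.5511°
d = R·c = 6367 × 0.166698 = 1061.4 km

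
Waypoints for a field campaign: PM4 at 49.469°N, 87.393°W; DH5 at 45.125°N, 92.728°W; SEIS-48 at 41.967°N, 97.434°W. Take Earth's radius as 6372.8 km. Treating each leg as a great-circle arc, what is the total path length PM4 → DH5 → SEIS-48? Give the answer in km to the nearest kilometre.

1145 km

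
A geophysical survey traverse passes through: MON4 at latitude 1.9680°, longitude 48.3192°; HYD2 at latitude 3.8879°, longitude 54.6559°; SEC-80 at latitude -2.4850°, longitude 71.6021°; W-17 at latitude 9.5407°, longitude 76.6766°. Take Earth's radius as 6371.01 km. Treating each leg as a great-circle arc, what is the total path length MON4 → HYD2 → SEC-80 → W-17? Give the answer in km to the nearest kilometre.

4198 km

MON4→HYD2: c = 0.115418 rad, d = 735.33 km
HYD2→SEC-80: c = 0.315826 rad, d = 2012.13 km
SEC-80→W-17: c = 0.227680 rad, d = 1450.55 km
Total = 735.33 + 2012.13 + 1450.55 = 4198.01 km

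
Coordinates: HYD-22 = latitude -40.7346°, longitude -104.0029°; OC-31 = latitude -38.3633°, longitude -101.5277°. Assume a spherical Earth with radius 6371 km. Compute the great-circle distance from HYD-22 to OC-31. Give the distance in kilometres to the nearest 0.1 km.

338.4 km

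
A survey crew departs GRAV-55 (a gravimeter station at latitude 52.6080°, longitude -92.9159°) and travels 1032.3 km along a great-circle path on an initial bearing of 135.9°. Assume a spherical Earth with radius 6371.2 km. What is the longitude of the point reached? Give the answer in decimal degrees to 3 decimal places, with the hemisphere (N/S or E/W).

83.693°W

δ = d/R = 1032.3/6371.2 = 0.162026 rad
φ₂ = arcsin(sin φ₁ cos δ + cos φ₁ sin δ cos θ)
   = arcsin(0.79450·0.98690 + 0.60726·0.16132·-0.71813) = 45.54034°
λ₂ = λ₁ + atan2(sin θ sin δ cos φ₁, cos δ − sin φ₁ sin φ₂) = -83.69258°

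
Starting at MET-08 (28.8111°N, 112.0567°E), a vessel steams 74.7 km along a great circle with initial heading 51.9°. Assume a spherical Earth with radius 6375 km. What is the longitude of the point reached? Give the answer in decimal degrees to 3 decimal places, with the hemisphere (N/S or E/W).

δ = d/R = 74.7/6375 = 0.011718 rad
φ₂ = arcsin(sin φ₁ cos δ + cos φ₁ sin δ cos θ)
   = arcsin(0.48192·0.99993 + 0.87621·0.01172·0.61704) = 29.22401°
λ₂ = λ₁ + atan2(sin θ sin δ cos φ₁, cos δ − sin φ₁ sin φ₂) = 112.66208°

112.662°E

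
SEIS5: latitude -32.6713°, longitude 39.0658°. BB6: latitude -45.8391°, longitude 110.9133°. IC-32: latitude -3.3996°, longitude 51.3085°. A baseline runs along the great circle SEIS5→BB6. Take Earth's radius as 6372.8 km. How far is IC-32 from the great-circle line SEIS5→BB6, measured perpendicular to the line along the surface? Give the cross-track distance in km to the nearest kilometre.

δ₁₃ = central angle SEIS5→IC-32 = 0.548705 rad  (haversine)
θ₁₃ = bearing SEIS5→IC-32 = 23.944°,  θ₁₂ = bearing SEIS5→BB6 = 126.324°
dₓₜ = R·arcsin(sin δ₁₃ · sin(θ₁₃ − θ₁₂)) = 6372.8·arcsin(0.52158·sin(-102.380°)) = -3406.581 km
|dₓₜ| = 3406.581 km

3407 km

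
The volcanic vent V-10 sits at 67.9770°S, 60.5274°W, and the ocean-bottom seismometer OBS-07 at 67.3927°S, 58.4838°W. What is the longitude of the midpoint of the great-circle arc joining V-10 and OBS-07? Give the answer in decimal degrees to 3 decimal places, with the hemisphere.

59.493°W

Bx = cos φ₂ cos Δλ = 0.384168,  By = cos φ₂ sin Δλ = 0.013708
φₘ = atan2(sin φ₁ + sin φ₂, √((cos φ₁ + Bx)² + By²)) = -67.68805°
λₘ = λ₁ + atan2(By, cos φ₁ + Bx) = -59.49290°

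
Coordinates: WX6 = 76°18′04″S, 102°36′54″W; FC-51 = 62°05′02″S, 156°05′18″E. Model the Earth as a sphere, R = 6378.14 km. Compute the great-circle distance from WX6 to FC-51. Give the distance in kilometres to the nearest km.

3696 km

WX6: φ = -76.30111°, λ = -102.61500°
FC-51: φ = -62.08389°, λ = +156.08833°
Δφ = 14.2172°,  Δλ = -101.2967°
a = sin²(Δφ/2) + cos φ₁ cos φ₂ sin²(Δλ/2) = 0.081611
c = 2·arcsin(√a) = 0.579423 rad = 33.1985°
d = R·c = 6378.14 × 0.579423 = 3695.6 km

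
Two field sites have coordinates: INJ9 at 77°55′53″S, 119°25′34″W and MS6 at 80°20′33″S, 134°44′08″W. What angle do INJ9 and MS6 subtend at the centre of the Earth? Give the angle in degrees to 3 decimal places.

INJ9: φ = -77.93139°, λ = -119.42611°
MS6: φ = -80.34250°, λ = -134.73556°
Δφ = -2.4111°,  Δλ = -15.3094°
a = sin²(Δφ/2) + cos φ₁ cos φ₂ sin²(Δλ/2) = 0.001065
c = 2·arcsin(√a) = 0.065280 rad = 3.7403°

3.740°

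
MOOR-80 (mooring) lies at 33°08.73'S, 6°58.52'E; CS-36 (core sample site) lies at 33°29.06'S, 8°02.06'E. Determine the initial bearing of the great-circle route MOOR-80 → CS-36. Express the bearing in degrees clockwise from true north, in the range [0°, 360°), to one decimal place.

MOOR-80: φ = -33.14550°, λ = +6.97533°
CS-36: φ = -33.48433°, λ = +8.03433°
Δλ = 1.0590°
y = sin Δλ · cos φ₂ = 0.015415
x = cos φ₁ sin φ₂ − sin φ₁ cos φ₂ cos Δλ = -0.005992
θ = atan2(y, x) = 111.2409° → 111.2409° (mod 360°)

111.2°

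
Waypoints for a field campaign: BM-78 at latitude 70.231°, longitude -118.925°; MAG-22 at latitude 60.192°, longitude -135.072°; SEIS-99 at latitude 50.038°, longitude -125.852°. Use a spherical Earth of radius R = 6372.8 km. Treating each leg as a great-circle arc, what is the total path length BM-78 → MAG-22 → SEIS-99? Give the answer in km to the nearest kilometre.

BM-78→MAG-22: c = 0.209876 rad, d = 1337.50 km
MAG-22→SEIS-99: c = 0.199264 rad, d = 1269.87 km
Total = 1337.50 + 1269.87 = 2607.37 km

2607 km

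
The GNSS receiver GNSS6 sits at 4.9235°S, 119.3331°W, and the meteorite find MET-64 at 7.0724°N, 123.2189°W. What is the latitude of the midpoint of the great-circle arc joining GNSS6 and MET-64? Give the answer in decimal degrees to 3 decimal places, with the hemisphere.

1.075°N

Bx = cos φ₂ cos Δλ = 0.990110,  By = cos φ₂ sin Δλ = -0.067252
φₘ = atan2(sin φ₁ + sin φ₂, √((cos φ₁ + Bx)² + By²)) = 1.07507°
λₘ = λ₁ + atan2(By, cos φ₁ + Bx) = -121.27217°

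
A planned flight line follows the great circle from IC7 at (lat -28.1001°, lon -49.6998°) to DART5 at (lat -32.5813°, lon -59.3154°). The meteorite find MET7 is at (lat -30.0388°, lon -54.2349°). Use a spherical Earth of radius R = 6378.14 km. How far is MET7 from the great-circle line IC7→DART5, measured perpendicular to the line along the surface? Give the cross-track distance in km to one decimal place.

δ₁₃ = central angle IC7→MET7 = 0.077004 rad  (haversine)
θ₁₃ = bearing IC7→MET7 = 242.847°,  θ₁₂ = bearing IC7→DART5 = 239.259°
dₓₜ = R·arcsin(sin δ₁₃ · sin(θ₁₃ − θ₁₂)) = 6378.14·arcsin(0.07693·sin(3.588°)) = 30.710 km
|dₓₜ| = 30.710 km

30.7 km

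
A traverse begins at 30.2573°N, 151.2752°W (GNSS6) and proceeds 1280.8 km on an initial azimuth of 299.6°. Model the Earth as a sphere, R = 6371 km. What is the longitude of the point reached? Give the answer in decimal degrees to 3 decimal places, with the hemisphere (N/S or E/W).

163.570°W

δ = d/R = 1280.8/6371 = 0.201036 rad
φ₂ = arcsin(sin φ₁ cos δ + cos φ₁ sin δ cos θ)
   = arcsin(0.50388·0.97986 + 0.86377·0.19968·0.49394) = 35.37545°
λ₂ = λ₁ + atan2(sin θ sin δ cos φ₁, cos δ − sin φ₁ sin φ₂) = -163.56979°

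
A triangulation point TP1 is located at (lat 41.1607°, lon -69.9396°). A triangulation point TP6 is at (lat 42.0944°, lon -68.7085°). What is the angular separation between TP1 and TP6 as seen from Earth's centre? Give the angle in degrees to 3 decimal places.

Δφ = 0.9337°,  Δλ = 1.2311°
a = sin²(Δφ/2) + cos φ₁ cos φ₂ sin²(Δλ/2) = 0.000131
c = 2·arcsin(√a) = 0.022880 rad = 1.3109°

1.311°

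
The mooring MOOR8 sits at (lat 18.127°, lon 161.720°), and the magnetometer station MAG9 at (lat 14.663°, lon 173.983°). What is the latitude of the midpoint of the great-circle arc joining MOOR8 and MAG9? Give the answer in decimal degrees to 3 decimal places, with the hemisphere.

16.484°N

Bx = cos φ₂ cos Δλ = 0.945357,  By = cos φ₂ sin Δλ = 0.205482
φₘ = atan2(sin φ₁ + sin φ₂, √((cos φ₁ + Bx)² + By²)) = 16.48422°
λₘ = λ₁ + atan2(By, cos φ₁ + Bx) = 167.90626°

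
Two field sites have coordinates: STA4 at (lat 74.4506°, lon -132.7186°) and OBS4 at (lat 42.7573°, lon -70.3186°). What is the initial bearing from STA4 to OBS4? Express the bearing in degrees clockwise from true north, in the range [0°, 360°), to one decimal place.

Δλ = 62.4000°
y = sin Δλ · cos φ₂ = 0.650683
x = cos φ₁ sin φ₂ − sin φ₁ cos φ₂ cos Δλ = -0.145728
θ = atan2(y, x) = 102.6237° → 102.6237° (mod 360°)

102.6°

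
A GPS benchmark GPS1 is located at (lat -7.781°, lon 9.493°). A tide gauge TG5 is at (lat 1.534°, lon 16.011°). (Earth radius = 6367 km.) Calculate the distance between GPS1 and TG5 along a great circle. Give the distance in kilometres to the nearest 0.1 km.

Δφ = 9.3150°,  Δλ = 6.5180°
a = sin²(Δφ/2) + cos φ₁ cos φ₂ sin²(Δλ/2) = 0.009794
c = 2·arcsin(√a) = 0.198257 rad = 11.3593°
d = R·c = 6367 × 0.198257 = 1262.3 km

1262.3 km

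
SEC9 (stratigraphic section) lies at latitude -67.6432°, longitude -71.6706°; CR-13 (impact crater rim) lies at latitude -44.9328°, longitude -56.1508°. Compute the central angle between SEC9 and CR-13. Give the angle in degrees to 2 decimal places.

Δφ = 22.7104°,  Δλ = 15.5198°
a = sin²(Δφ/2) + cos φ₁ cos φ₂ sin²(Δλ/2) = 0.043675
c = 2·arcsin(√a) = 0.421076 rad = 24.1259°

24.13°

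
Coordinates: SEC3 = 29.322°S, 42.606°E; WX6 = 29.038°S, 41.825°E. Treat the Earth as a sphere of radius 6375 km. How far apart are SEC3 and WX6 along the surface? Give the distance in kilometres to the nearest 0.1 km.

82.2 km

Δφ = 0.2840°,  Δλ = -0.7810°
a = sin²(Δφ/2) + cos φ₁ cos φ₂ sin²(Δλ/2) = 0.000042
c = 2·arcsin(√a) = 0.012892 rad = 0.7387°
d = R·c = 6375 × 0.012892 = 82.2 km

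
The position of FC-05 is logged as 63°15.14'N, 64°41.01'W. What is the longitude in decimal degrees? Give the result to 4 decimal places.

64° + 41.01′/60 = 64 + 0.68350 = 64.6835°

64.6835°W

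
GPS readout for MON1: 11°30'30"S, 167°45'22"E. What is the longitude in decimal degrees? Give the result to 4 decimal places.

167° + 45′/60 + 22″/3600 = 167 + 0.75000 + 0.00611 = 167.7561°

167.7561°E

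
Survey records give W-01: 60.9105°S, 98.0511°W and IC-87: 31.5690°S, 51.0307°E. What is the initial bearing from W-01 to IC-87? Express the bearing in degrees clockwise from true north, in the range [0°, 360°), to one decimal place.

153.9°

Δλ = 149.0818°
y = sin Δλ · cos φ₂ = 0.437775
x = cos φ₁ sin φ₂ − sin φ₁ cos φ₂ cos Δλ = -0.893266
θ = atan2(y, x) = 153.8913° → 153.8913° (mod 360°)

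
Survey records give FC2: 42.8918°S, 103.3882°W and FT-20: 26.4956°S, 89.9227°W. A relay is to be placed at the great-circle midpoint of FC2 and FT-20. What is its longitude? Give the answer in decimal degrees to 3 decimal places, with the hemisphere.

95.981°W

Bx = cos φ₂ cos Δλ = 0.870366,  By = cos φ₂ sin Δλ = 0.208402
φₘ = atan2(sin φ₁ + sin φ₂, √((cos φ₁ + Bx)² + By²)) = -34.87762°
λₘ = λ₁ + atan2(By, cos φ₁ + Bx) = -95.98089°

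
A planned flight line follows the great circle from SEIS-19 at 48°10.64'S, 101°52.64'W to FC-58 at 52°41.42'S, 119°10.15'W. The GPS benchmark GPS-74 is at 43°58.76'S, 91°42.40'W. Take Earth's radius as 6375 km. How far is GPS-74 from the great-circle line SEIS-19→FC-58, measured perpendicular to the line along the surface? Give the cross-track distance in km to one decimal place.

28.6 km

SEIS-19: φ = -48.17733°, λ = -101.87733°
FC-58: φ = -52.69033°, λ = -119.16917°
GPS-74: φ = -43.97933°, λ = -91.70667°
δ₁₃ = central angle SEIS-19→GPS-74 = 0.143113 rad  (haversine)
θ₁₃ = bearing SEIS-19→GPS-74 = 62.988°,  θ₁₂ = bearing SEIS-19→FC-58 = 241.187°
dₓₜ = R·arcsin(sin δ₁₃ · sin(θ₁₃ − θ₁₂)) = 6375·arcsin(0.14262·sin(-178.199°)) = -28.581 km
|dₓₜ| = 28.581 km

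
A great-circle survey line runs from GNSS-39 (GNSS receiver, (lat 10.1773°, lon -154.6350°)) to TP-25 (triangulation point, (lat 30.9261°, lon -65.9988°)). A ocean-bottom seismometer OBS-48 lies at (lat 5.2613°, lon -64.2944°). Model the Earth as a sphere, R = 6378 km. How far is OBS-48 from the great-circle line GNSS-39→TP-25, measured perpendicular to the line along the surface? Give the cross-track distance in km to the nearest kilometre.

2796 km

δ₁₃ = central angle GNSS-39→OBS-48 = 1.560420 rad  (haversine)
θ₁₃ = bearing GNSS-39→OBS-48 = 84.761°,  θ₁₂ = bearing GNSS-39→TP-25 = 59.645°
dₓₜ = R·arcsin(sin δ₁₃ · sin(θ₁₃ − θ₁₂)) = 6378·arcsin(0.99995·sin(25.116°)) = 2795.703 km
|dₓₜ| = 2795.703 km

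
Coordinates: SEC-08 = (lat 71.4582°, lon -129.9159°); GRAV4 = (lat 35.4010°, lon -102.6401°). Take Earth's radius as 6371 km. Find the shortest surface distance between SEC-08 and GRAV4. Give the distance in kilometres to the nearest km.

4312 km

Δφ = -36.0572°,  Δλ = 27.2758°
a = sin²(Δφ/2) + cos φ₁ cos φ₂ sin²(Δλ/2) = 0.110195
c = 2·arcsin(√a) = 0.676755 rad = 38.7752°
d = R·c = 6371 × 0.676755 = 4311.6 km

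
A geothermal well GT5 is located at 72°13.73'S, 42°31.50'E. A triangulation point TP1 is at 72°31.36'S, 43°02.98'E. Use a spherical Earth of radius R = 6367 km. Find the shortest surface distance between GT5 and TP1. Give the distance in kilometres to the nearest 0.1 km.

GT5: φ = -72.22883°, λ = +42.52500°
TP1: φ = -72.52267°, λ = +43.04967°
Δφ = -0.2938°,  Δλ = 0.5247°
a = sin²(Δφ/2) + cos φ₁ cos φ₂ sin²(Δλ/2) = 0.000008
c = 2·arcsin(√a) = 0.005830 rad = 0.3340°
d = R·c = 6367 × 0.005830 = 37.1 km

37.1 km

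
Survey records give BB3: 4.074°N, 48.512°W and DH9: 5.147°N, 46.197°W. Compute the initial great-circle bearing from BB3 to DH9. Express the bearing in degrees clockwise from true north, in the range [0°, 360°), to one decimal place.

Δλ = 2.3150°
y = sin Δλ · cos φ₂ = 0.040231
x = cos φ₁ sin φ₂ − sin φ₁ cos φ₂ cos Δλ = 0.018784
θ = atan2(y, x) = 64.9716° → 64.9716° (mod 360°)

65.0°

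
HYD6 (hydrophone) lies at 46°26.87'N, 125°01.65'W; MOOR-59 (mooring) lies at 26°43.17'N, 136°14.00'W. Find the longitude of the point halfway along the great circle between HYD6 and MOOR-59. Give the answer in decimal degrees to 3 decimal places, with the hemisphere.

131.356°W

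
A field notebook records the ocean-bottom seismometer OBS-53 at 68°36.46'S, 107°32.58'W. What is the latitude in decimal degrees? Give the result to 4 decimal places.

68.6077°S

68° + 36.46′/60 = 68 + 0.60767 = 68.6077°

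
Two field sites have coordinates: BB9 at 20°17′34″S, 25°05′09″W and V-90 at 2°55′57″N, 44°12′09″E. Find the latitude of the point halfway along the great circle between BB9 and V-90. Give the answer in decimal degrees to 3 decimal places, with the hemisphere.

BB9: φ = -20.29278°, λ = -25.08583°
V-90: φ = +2.93250°, λ = +44.20250°
Bx = cos φ₂ cos Δλ = 0.353202,  By = cos φ₂ sin Δλ = 0.934147
φₘ = atan2(sin φ₁ + sin φ₂, √((cos φ₁ + Bx)² + By²)) = -10.51029°
λₘ = λ₁ + atan2(By, cos φ₁ + Bx) = 10.80023°

10.510°S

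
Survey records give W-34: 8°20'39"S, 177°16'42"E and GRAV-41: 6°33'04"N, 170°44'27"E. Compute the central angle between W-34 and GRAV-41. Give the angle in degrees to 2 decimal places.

16.26°

W-34: φ = -8.34417°, λ = +177.27833°
GRAV-41: φ = +6.55111°, λ = +170.74083°
Δφ = 14.8953°,  Δλ = -6.5375°
a = sin²(Δφ/2) + cos φ₁ cos φ₂ sin²(Δλ/2) = 0.019997
c = 2·arcsin(√a) = 0.283774 rad = 16.2590°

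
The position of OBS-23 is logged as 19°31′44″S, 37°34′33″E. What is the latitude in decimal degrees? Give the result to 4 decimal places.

19.5289°S

19° + 31′/60 + 44″/3600 = 19 + 0.51667 + 0.01222 = 19.5289°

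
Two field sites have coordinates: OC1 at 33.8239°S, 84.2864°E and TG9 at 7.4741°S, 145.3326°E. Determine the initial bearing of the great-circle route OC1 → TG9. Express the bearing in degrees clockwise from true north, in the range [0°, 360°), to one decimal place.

Δλ = 61.0462°
y = sin Δλ · cos φ₂ = 0.867576
x = cos φ₁ sin φ₂ − sin φ₁ cos φ₂ cos Δλ = 0.159121
θ = atan2(y, x) = 79.6070° → 79.6070° (mod 360°)

79.6°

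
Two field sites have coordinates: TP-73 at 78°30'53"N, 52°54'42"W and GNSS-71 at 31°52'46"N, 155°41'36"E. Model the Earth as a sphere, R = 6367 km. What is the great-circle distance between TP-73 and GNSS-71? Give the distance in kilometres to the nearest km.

TP-73: φ = +78.51472°, λ = -52.91167°
GNSS-71: φ = +31.87944°, λ = +155.69333°
Δφ = -46.6353°,  Δλ = -151.3950°
a = sin²(Δφ/2) + cos φ₁ cos φ₂ sin²(Δλ/2) = 0.315443
c = 2·arcsin(√a) = 1.192740 rad = 68.3390°
d = R·c = 6367 × 1.192740 = 7594.2 km

7594 km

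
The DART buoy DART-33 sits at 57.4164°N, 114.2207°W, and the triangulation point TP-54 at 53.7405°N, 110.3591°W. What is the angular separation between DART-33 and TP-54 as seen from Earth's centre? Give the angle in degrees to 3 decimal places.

Δφ = -3.6759°,  Δλ = 3.8616°
a = sin²(Δφ/2) + cos φ₁ cos φ₂ sin²(Δλ/2) = 0.001390
c = 2·arcsin(√a) = 0.074589 rad = 4.2736°

4.274°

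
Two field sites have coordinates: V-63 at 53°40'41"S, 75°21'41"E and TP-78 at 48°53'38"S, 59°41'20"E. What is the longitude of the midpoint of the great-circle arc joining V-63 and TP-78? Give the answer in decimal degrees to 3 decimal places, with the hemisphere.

67.114°E

V-63: φ = -53.67806°, λ = +75.36139°
TP-78: φ = -48.89389°, λ = +59.68889°
Bx = cos φ₂ cos Δλ = 0.633012,  By = cos φ₂ sin Δλ = -0.177604
φₘ = atan2(sin φ₁ + sin φ₂, √((cos φ₁ + Bx)² + By²)) = -51.54732°
λₘ = λ₁ + atan2(By, cos φ₁ + Bx) = 67.11418°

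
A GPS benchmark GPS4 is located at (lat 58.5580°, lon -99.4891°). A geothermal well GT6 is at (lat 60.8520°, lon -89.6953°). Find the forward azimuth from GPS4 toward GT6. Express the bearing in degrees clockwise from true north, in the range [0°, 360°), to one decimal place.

60.9°

Δλ = 9.7938°
y = sin Δλ · cos φ₂ = 0.082852
x = cos φ₁ sin φ₂ − sin φ₁ cos φ₂ cos Δλ = 0.046083
θ = atan2(y, x) = 60.9165° → 60.9165° (mod 360°)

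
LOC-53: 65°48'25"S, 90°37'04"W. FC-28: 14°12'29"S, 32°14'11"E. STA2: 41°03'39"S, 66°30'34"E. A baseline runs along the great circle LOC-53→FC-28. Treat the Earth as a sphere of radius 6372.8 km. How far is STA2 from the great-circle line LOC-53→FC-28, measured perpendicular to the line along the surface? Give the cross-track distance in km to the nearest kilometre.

3828 km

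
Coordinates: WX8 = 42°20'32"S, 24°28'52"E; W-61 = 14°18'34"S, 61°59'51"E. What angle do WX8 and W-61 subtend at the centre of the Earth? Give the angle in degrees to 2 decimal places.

WX8: φ = -42.34222°, λ = +24.48111°
W-61: φ = -14.30944°, λ = +61.99750°
Δφ = 28.0328°,  Δλ = 37.5164°
a = sin²(Δφ/2) + cos φ₁ cos φ₂ sin²(Δλ/2) = 0.132723
c = 2·arcsin(√a) = 0.745788 rad = 42.7305°

42.73°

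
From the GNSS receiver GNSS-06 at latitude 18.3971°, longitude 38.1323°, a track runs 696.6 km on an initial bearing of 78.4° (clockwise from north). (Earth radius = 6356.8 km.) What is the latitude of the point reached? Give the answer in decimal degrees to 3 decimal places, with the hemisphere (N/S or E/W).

19.547°N

δ = d/R = 696.6/6356.8 = 0.109583 rad
φ₂ = arcsin(sin φ₁ cos δ + cos φ₁ sin δ cos θ)
   = arcsin(0.31560·0.99400 + 0.94889·0.10936·0.20108) = 19.54668°
λ₂ = λ₁ + atan2(sin θ sin δ cos φ₁, cos δ − sin φ₁ sin φ₂) = 44.65992°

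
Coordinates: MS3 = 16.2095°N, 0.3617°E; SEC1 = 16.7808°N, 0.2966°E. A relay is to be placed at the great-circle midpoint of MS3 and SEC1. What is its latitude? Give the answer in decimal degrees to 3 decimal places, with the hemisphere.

16.495°N

Bx = cos φ₂ cos Δλ = 0.957416,  By = cos φ₂ sin Δλ = -0.001088
φₘ = atan2(sin φ₁ + sin φ₂, √((cos φ₁ + Bx)² + By²)) = 16.49515°
λₘ = λ₁ + atan2(By, cos φ₁ + Bx) = 0.32920°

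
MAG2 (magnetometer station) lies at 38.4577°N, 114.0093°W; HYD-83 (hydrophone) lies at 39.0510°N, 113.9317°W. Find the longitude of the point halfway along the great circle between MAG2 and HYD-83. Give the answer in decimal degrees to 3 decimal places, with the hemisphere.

Bx = cos φ₂ cos Δλ = 0.776585,  By = cos φ₂ sin Δλ = 0.001052
φₘ = atan2(sin φ₁ + sin φ₂, √((cos φ₁ + Bx)² + By²)) = 38.75436°
λₘ = λ₁ + atan2(By, cos φ₁ + Bx) = -113.97066°

113.971°W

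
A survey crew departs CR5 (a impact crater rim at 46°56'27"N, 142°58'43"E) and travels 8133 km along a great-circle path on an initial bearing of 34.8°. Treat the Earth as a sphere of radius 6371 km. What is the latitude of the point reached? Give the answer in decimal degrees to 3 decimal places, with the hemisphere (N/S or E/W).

CR5: φ = +46.94083°, λ = +142.97861°
δ = d/R = 8133/6371 = 1.276566 rad
φ₂ = arcsin(sin φ₁ cos δ + cos φ₁ sin δ cos θ)
   = arcsin(0.73065·0.29000 + 0.68275·0.95703·0.82115) = 48.45541°
λ₂ = λ₁ + atan2(sin θ sin δ cos φ₁, cos δ − sin φ₁ sin φ₂) = -92.46420°

48.455°N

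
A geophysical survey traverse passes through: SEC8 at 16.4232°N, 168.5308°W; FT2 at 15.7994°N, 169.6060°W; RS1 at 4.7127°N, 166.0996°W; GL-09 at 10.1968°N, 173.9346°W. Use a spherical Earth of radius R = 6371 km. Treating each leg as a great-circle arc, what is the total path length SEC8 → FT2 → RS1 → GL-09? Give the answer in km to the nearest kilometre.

2482 km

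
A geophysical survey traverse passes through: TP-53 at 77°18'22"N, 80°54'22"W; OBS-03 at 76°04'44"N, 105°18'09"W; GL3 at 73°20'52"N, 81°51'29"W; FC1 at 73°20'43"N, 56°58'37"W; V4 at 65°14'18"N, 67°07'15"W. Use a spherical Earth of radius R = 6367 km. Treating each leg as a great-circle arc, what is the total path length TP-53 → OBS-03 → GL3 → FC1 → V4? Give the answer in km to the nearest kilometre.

TP-53: φ = +77.30611°, λ = -80.90611°
OBS-03: φ = +76.07889°, λ = -105.30250°
GL3: φ = +73.34778°, λ = -81.85806°
FC1: φ = +73.34528°, λ = -56.97694°
V4: φ = +65.23833°, λ = -67.12083°
TP-53→OBS-03: c = 0.099539 rad, d = 633.76 km
OBS-03→GL3: c = 0.116920 rad, d = 744.43 km
GL3→FC1: c = 0.123554 rad, d = 786.67 km
FC1→V4: c = 0.154230 rad, d = 981.98 km
Total = 633.76 + 744.43 + 786.67 + 981.98 = 3146.84 km

3147 km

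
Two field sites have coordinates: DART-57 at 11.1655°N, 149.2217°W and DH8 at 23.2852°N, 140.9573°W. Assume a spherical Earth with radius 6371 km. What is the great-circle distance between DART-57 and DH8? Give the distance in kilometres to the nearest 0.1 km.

Δφ = 12.1197°,  Δλ = 8.2644°
a = sin²(Δφ/2) + cos φ₁ cos φ₂ sin²(Δλ/2) = 0.015824
c = 2·arcsin(√a) = 0.252252 rad = 14.4530°
d = R·c = 6371 × 0.252252 = 1607.1 km

1607.1 km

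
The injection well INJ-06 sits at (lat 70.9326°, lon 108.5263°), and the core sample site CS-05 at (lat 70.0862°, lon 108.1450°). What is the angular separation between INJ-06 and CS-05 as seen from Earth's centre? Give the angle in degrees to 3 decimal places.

0.856°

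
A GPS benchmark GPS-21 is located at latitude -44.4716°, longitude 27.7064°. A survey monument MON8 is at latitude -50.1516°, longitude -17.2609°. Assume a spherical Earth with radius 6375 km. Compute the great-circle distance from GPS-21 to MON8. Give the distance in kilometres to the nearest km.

3397 km

Δφ = -5.6800°,  Δλ = -44.9673°
a = sin²(Δφ/2) + cos φ₁ cos φ₂ sin²(Δλ/2) = 0.069324
c = 2·arcsin(√a) = 0.532873 rad = 30.5314°
d = R·c = 6375 × 0.532873 = 3397.1 km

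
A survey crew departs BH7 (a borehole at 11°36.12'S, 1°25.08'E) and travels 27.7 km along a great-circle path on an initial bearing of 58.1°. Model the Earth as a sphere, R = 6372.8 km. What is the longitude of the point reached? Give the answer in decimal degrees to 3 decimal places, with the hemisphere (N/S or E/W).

1.634°E

BH7: φ = -11.60200°, λ = +1.41800°
δ = d/R = 27.7/6372.8 = 0.004347 rad
φ₂ = arcsin(sin φ₁ cos δ + cos φ₁ sin δ cos θ)
   = arcsin(-0.20111·0.99999 + 0.97957·0.00435·0.52844) = -11.47032°
λ₂ = λ₁ + atan2(sin θ sin δ cos φ₁, cos δ − sin φ₁ sin φ₂) = 1.63374°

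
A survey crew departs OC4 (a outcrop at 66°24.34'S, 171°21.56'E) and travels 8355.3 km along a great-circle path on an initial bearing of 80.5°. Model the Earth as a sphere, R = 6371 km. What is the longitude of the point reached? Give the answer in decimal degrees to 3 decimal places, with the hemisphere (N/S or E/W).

OC4: φ = -66.40567°, λ = +171.35933°
δ = d/R = 8355.3/6371 = 1.311458 rad
φ₂ = arcsin(sin φ₁ cos δ + cos φ₁ sin δ cos θ)
   = arcsin(-0.91640·0.25644 + 0.40026·0.96656·0.16505) = -9.85472°
λ₂ = λ₁ + atan2(sin θ sin δ cos φ₁, cos δ − sin φ₁ sin φ₂) = -113.26980°

113.270°W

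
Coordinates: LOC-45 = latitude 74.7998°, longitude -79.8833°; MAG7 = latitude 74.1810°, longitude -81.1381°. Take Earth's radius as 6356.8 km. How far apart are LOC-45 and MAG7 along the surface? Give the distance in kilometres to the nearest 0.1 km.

Δφ = -0.6188°,  Δλ = -1.2548°
a = sin²(Δφ/2) + cos φ₁ cos φ₂ sin²(Δλ/2) = 0.000038
c = 2·arcsin(√a) = 0.012285 rad = 0.7039°
d = R·c = 6356.8 × 0.012285 = 78.1 km

78.1 km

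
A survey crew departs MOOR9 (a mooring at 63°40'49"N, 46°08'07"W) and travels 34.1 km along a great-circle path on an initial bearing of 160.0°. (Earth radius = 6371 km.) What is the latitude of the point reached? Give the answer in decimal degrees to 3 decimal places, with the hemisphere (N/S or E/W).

MOOR9: φ = +63.68028°, λ = -46.13528°
δ = d/R = 34.1/6371 = 0.005352 rad
φ₂ = arcsin(sin φ₁ cos δ + cos φ₁ sin δ cos θ)
   = arcsin(0.89633·0.99999 + 0.44338·0.00535·-0.93969) = 63.39191°
λ₂ = λ₁ + atan2(sin θ sin δ cos φ₁, cos δ − sin φ₁ sin φ₂) = -45.90110°

63.392°N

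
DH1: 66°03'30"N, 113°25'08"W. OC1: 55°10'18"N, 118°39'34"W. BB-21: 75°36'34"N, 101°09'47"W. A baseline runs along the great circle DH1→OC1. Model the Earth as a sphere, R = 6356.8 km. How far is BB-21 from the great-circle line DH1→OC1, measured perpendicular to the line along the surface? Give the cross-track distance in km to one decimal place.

30.3 km

DH1: φ = +66.05833°, λ = -113.41889°
OC1: φ = +55.17167°, λ = -118.65944°
BB-21: φ = +75.60944°, λ = -101.16306°
δ₁₃ = central angle DH1→BB-21 = 0.180024 rad  (haversine)
θ₁₃ = bearing DH1→BB-21 = 17.136°,  θ₁₂ = bearing DH1→OC1 = 195.612°
dₓₜ = R·arcsin(sin δ₁₃ · sin(θ₁₃ − θ₁₂)) = 6356.8·arcsin(0.17905·sin(-178.475°)) = -30.283 km
|dₓₜ| = 30.283 km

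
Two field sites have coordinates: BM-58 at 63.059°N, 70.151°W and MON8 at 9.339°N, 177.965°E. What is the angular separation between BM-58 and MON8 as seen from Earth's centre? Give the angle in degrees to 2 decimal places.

Δφ = -53.7200°,  Δλ = -111.8840°
a = sin²(Δφ/2) + cos φ₁ cos φ₂ sin²(Δλ/2) = 0.510985
c = 2·arcsin(√a) = 1.592769 rad = 91.2589°

91.26°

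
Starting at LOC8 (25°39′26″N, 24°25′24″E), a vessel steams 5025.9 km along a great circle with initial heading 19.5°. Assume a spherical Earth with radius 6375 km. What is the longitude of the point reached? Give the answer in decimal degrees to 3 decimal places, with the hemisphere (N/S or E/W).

58.802°E

LOC8: φ = +25.65722°, λ = +24.42333°
δ = d/R = 5025.9/6375 = 0.788376 rad
φ₂ = arcsin(sin φ₁ cos δ + cos φ₁ sin δ cos θ)
   = arcsin(0.43299·0.70500 + 0.90140·0.70921·0.94264) = 65.21236°
λ₂ = λ₁ + atan2(sin θ sin δ cos φ₁, cos δ − sin φ₁ sin φ₂) = 58.80232°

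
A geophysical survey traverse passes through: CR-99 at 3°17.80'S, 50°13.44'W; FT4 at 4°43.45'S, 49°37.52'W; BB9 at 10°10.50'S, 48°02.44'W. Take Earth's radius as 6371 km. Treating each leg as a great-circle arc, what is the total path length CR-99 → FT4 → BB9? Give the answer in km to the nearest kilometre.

CR-99: φ = -3.29667°, λ = -50.22400°
FT4: φ = -4.72417°, λ = -49.62533°
BB9: φ = -10.17500°, λ = -48.04067°
CR-99→FT4: c = 0.027007 rad, d = 172.06 km
FT4→BB9: c = 0.099006 rad, d = 630.77 km
Total = 172.06 + 630.77 = 802.83 km

803 km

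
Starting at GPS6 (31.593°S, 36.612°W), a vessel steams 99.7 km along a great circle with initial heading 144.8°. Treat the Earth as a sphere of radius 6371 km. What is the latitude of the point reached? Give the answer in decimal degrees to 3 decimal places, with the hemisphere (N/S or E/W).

32.324°S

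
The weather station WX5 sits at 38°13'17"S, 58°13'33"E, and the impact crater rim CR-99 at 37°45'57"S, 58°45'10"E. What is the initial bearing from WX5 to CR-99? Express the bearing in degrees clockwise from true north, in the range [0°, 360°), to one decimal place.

WX5: φ = -38.22139°, λ = +58.22583°
CR-99: φ = -37.76583°, λ = +58.75278°
Δλ = 0.5269°
y = sin Δλ · cos φ₂ = 0.007270
x = cos φ₁ sin φ₂ − sin φ₁ cos φ₂ cos Δλ = 0.007930
θ = atan2(y, x) = 42.5141° → 42.5141° (mod 360°)

42.5°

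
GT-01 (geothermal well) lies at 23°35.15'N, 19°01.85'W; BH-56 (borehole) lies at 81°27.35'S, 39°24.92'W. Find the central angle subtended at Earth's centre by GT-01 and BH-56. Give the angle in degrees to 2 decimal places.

GT-01: φ = +23.58583°, λ = -19.03083°
BH-56: φ = -81.45583°, λ = -39.41533°
Δφ = -105.0417°,  Δλ = -20.3845°
a = sin²(Δφ/2) + cos φ₁ cos φ₂ sin²(Δλ/2) = 0.634024
c = 2·arcsin(√a) = 1.842163 rad = 105.5482°

105.55°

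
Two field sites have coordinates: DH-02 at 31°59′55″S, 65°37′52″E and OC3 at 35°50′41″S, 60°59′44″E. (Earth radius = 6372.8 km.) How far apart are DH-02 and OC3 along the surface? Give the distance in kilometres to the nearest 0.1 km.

604.9 km

DH-02: φ = -31.99861°, λ = +65.63111°
OC3: φ = -35.84472°, λ = +60.99556°
Δφ = -3.8461°,  Δλ = -4.6356°
a = sin²(Δφ/2) + cos φ₁ cos φ₂ sin²(Δλ/2) = 0.002250
c = 2·arcsin(√a) = 0.094913 rad = 5.4381°
d = R·c = 6372.8 × 0.094913 = 604.9 km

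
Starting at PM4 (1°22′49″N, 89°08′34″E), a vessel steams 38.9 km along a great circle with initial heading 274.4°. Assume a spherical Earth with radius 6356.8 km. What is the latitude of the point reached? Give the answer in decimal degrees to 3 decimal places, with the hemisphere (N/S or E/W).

PM4: φ = +1.38028°, λ = +89.14278°
δ = d/R = 38.9/6356.8 = 0.006119 rad
φ₂ = arcsin(sin φ₁ cos δ + cos φ₁ sin δ cos θ)
   = arcsin(0.02409·0.99998 + 0.99971·0.00612·0.07672) = 1.40715°
λ₂ = λ₁ + atan2(sin θ sin δ cos φ₁, cos δ − sin φ₁ sin φ₂) = 88.79309°

1.407°N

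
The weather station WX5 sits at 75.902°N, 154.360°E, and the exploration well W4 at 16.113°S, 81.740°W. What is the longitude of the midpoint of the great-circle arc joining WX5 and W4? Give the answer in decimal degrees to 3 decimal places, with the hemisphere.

Bx = cos φ₂ cos Δλ = -0.535835,  By = cos φ₂ sin Δλ = 0.797406
φₘ = atan2(sin φ₁ + sin φ₂, √((cos φ₁ + Bx)² + By²)) = 39.18767°
λₘ = λ₁ + atan2(By, cos φ₁ + Bx) = -95.51185°

95.512°W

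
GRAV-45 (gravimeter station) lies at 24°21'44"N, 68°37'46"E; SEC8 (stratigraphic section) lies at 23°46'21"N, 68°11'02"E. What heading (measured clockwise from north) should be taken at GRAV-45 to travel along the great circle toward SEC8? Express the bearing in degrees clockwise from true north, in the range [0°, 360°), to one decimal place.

214.7°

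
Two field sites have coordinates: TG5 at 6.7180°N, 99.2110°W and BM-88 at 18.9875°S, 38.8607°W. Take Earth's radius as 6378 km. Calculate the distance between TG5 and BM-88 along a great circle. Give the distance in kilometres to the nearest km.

Δφ = -25.7055°,  Δλ = 60.3503°
a = sin²(Δφ/2) + cos φ₁ cos φ₂ sin²(Δλ/2) = 0.286747
c = 2·arcsin(√a) = 1.130170 rad = 64.7540°
d = R·c = 6378 × 1.130170 = 7208.2 km

7208 km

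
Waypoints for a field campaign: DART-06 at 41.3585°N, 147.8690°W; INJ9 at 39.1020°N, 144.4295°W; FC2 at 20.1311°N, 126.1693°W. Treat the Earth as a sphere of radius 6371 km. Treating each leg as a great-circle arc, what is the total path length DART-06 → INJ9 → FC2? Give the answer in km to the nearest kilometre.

3124 km

DART-06→INJ9: c = 0.060418 rad, d = 384.93 km
INJ9→FC2: c = 0.429934 rad, d = 2739.11 km
Total = 384.93 + 2739.11 = 3124.04 km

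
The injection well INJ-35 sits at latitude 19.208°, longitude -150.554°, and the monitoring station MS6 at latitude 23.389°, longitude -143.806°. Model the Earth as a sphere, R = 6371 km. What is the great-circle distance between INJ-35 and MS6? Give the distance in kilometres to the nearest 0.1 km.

839.3 km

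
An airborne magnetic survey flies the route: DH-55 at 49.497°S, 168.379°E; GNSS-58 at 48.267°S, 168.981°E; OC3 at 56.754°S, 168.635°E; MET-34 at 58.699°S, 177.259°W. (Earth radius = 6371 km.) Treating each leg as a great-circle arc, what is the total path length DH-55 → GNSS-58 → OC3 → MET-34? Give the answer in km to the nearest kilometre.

DH-55→GNSS-58: c = 0.022552 rad, d = 143.68 km
GNSS-58→OC3: c = 0.148171 rad, d = 944.00 km
OC3→MET-34: c = 0.135489 rad, d = 863.20 km
Total = 143.68 + 944.00 + 863.20 = 1950.88 km

1951 km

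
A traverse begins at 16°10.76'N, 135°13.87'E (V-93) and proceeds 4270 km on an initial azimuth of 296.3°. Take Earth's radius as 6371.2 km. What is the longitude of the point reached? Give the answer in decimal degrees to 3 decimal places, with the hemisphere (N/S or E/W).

95.750°E

V-93: φ = +16.17933°, λ = +135.23117°
δ = d/R = 4270/6371.2 = 0.670203 rad
φ₂ = arcsin(sin φ₁ cos δ + cos φ₁ sin δ cos θ)
   = arcsin(0.27864·0.78370 + 0.96039·0.62115·0.44307) = 28.86086°
λ₂ = λ₁ + atan2(sin θ sin δ cos φ₁, cos δ − sin φ₁ sin φ₂) = 95.75027°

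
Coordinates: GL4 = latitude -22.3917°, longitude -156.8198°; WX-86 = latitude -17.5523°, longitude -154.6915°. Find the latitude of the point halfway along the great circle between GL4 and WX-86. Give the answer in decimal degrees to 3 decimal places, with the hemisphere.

Bx = cos φ₂ cos Δλ = 0.952784,  By = cos φ₂ sin Δλ = 0.035408
φₘ = atan2(sin φ₁ + sin φ₂, √((cos φ₁ + Bx)² + By²)) = -19.97517°
λₘ = λ₁ + atan2(By, cos φ₁ + Bx) = -155.73931°

19.975°S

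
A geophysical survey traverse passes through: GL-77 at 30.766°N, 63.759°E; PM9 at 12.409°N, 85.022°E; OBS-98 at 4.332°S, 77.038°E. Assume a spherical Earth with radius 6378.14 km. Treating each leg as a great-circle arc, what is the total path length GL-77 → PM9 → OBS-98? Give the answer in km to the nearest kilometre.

GL-77→PM9: c = 0.469078 rad, d = 2991.85 km
PM9→OBS-98: c = 0.323348 rad, d = 2062.36 km
Total = 2991.85 + 2062.36 = 5054.21 km

5054 km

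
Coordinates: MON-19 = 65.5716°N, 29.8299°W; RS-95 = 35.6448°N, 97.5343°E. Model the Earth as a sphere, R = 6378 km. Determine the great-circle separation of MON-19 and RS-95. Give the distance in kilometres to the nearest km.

Δφ = -29.9268°,  Δλ = 127.3642°
a = sin²(Δφ/2) + cos φ₁ cos φ₂ sin²(Δλ/2) = 0.336684
c = 2·arcsin(√a) = 1.238058 rad = 70.9355°
d = R·c = 6378 × 1.238058 = 7896.3 km

7896 km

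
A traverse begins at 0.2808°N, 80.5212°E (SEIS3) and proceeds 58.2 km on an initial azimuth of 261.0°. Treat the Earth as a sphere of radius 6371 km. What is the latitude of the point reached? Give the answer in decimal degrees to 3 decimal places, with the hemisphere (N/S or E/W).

δ = d/R = 58.2/6371 = 0.009135 rad
φ₂ = arcsin(sin φ₁ cos δ + cos φ₁ sin δ cos θ)
   = arcsin(0.00490·0.99996 + 0.99999·0.00914·-0.15643) = 0.19891°
λ₂ = λ₁ + atan2(sin θ sin δ cos φ₁, cos δ − sin φ₁ sin φ₂) = 80.00424°

0.199°N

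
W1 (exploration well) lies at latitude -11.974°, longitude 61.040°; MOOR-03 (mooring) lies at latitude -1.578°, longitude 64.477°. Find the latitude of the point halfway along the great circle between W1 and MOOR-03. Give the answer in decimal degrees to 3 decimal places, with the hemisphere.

6.779°S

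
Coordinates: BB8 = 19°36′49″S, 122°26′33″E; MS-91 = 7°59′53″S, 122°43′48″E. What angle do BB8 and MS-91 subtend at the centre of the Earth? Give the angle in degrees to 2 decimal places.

11.62°

BB8: φ = -19.61361°, λ = +122.44250°
MS-91: φ = -7.99806°, λ = +122.73000°
Δφ = 11.6156°,  Δλ = 0.2875°
a = sin²(Δφ/2) + cos φ₁ cos φ₂ sin²(Δλ/2) = 0.010246
c = 2·arcsin(√a) = 0.202788 rad = 11.6189°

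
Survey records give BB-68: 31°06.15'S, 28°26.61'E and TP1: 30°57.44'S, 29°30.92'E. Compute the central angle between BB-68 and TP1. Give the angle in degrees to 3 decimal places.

0.930°

BB-68: φ = -31.10250°, λ = +28.44350°
TP1: φ = -30.95733°, λ = +29.51533°
Δφ = 0.1452°,  Δλ = 1.0718°
a = sin²(Δφ/2) + cos φ₁ cos φ₂ sin²(Δλ/2) = 0.000066
c = 2·arcsin(√a) = 0.016229 rad = 0.9298°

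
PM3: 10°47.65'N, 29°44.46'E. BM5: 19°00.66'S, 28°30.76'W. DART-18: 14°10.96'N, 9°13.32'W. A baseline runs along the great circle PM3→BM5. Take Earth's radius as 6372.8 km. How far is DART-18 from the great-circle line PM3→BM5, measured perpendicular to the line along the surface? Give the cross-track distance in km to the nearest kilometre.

2396 km

PM3: φ = +10.79417°, λ = +29.74100°
BM5: φ = -19.01100°, λ = -28.51267°
DART-18: φ = +14.18267°, λ = -9.22200°
δ₁₃ = central angle PM3→DART-18 = 0.665837 rad  (haversine)
θ₁₃ = bearing PM3→DART-18 = 279.269°,  θ₁₂ = bearing PM3→BM5 = 242.803°
dₓₜ = R·arcsin(sin δ₁₃ · sin(θ₁₃ − θ₁₂)) = 6372.8·arcsin(0.61772·sin(36.466°)) = 2395.741 km
|dₓₜ| = 2395.741 km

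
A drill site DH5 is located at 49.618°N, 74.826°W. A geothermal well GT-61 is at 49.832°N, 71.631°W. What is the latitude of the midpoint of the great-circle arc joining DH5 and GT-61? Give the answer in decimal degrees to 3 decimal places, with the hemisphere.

49.736°N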